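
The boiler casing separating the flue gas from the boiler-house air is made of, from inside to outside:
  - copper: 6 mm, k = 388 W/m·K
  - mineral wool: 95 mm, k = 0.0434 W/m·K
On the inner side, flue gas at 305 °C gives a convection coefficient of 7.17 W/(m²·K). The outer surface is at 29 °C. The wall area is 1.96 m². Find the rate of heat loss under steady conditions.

Treating each layer as a thermal resistance in series:
R_inner film = 1/(h_i·A) = 1/(7.17×1.96) = 0.07116 K/W
R_copper = L/(kA) = 0.006/(388×1.96) = 7.89×10^-6 K/W
R_mineral wool = L/(kA) = 0.095/(0.0434×1.96) = 1.117 K/W
R_total = 1.188 K/W
Q = ΔT / R_total = 276 / 1.188

Q ≈ 232 W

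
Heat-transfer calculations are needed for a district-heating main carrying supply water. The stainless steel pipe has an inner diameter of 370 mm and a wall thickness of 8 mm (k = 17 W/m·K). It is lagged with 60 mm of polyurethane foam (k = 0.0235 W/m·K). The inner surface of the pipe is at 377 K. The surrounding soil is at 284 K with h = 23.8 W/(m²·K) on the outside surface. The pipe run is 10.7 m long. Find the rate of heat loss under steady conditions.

For a radial system each layer contributes R = ln(r_out/r_in)/(2πkL); films add R = 1/(hA).
R_stainless steel pipe wall = ln(193/185)/(2π×17×10.7) = 3.704×10^-5 K/W
R_polyurethane foam = ln(253/193)/(2π×0.0235×10.7) = 0.1713 K/W
R_outer film = 1/(h_o·2πr_oL) = 1/(23.8×2π×0.253×10.7) = 0.00247 K/W
R_total = 0.1738 K/W
Q = ΔT/R_total = 93/0.1738

Q ≈ 535 W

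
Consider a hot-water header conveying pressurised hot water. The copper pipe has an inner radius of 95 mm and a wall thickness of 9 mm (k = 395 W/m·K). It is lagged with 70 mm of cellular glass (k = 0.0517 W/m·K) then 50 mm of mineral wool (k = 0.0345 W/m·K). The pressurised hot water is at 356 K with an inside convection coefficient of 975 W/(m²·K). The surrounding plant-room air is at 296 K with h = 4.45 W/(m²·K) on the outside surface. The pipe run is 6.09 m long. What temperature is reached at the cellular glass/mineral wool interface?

Treating each annulus and film as a series resistance:
R_inner film = 1/(h_i·2πr₁L) = 1/(975×2π×0.095×6.09) = 2.821×10^-4 K/W
R_copper pipe wall = ln(104/95)/(2π×395×6.09) = 5.989×10^-6 K/W
R_cellular glass = ln(174/104)/(2π×0.0517×6.09) = 0.2602 K/W
R_mineral wool = ln(224/174)/(2π×0.0345×6.09) = 0.1913 K/W
R_outer film = 1/(h_o·2πr_oL) = 1/(4.45×2π×0.224×6.09) = 0.02622 K/W
R_total = 0.478 K/W
Q = ΔT/R_total = 60/0.478
Q = 126 W
T_interface = T_inner − Q·ΣR(inner→interface) = 356 − 126×0.2604

T ≈ 323 K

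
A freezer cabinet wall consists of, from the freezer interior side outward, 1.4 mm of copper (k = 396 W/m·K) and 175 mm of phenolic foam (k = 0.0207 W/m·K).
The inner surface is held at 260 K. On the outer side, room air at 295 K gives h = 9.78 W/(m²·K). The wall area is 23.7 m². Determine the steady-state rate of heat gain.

Treating each layer as a thermal resistance in series:
R_copper = L/(kA) = 0.0014/(396×23.7) = 1.492×10^-7 K/W
R_phenolic foam = L/(kA) = 0.175/(0.0207×23.7) = 0.3567 K/W
R_outer film = 1/(h_o·A) = 1/(9.78×23.7) = 0.004314 K/W
R_total = 0.361 K/W
Q = ΔT / R_total = 35 / 0.361

Q ≈ 96.9 W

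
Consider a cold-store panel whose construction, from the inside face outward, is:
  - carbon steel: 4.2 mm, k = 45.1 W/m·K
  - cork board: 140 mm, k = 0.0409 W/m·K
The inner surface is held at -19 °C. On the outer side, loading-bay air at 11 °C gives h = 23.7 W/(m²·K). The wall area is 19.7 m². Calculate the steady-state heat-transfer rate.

Q ≈ 171 W

Treating each layer as a thermal resistance in series:
R_carbon steel = L/(kA) = 0.0042/(45.1×19.7) = 4.727×10^-6 K/W
R_cork board = L/(kA) = 0.14/(0.0409×19.7) = 0.1738 K/W
R_outer film = 1/(h_o·A) = 1/(23.7×19.7) = 0.002142 K/W
R_total = 0.1759 K/W
Q = ΔT / R_total = 30 / 0.1759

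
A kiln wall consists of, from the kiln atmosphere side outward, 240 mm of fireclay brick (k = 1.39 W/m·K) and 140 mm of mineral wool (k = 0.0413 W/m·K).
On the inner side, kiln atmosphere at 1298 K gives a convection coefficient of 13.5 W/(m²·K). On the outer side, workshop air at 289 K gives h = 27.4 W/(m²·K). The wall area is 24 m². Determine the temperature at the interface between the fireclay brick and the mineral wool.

T ≈ 1230 K

Using the resistance-network approach (series):
R_inner film = 1/(h_i·A) = 1/(13.5×24) = 0.003086 K/W
R_fireclay brick = L/(kA) = 0.24/(1.39×24) = 0.007194 K/W
R_mineral wool = L/(kA) = 0.14/(0.0413×24) = 0.1412 K/W
R_outer film = 1/(h_o·A) = 1/(27.4×24) = 0.001521 K/W
R_total = 0.153 K/W;  Q = ΔT/R_total = 1009/0.153 = 6593 W
T_interface = T_inner − Q·ΣR(inner→interface) = 1298 − 6590×0.01028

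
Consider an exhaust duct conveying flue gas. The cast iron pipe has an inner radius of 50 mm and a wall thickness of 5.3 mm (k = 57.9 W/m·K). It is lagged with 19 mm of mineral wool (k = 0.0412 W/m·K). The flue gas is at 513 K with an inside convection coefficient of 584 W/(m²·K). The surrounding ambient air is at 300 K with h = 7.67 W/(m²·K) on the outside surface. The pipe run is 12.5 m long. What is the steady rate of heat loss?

Q ≈ 1870 W

Per-layer cylindrical resistances, series-summed:
R_inner film = 1/(h_i·2πr₁L) = 1/(584×2π×0.05×12.5) = 4.36×10^-4 K/W
R_cast iron pipe wall = ln(55.3/50)/(2π×57.9×12.5) = 2.216×10^-5 K/W
R_mineral wool = ln(74.3/55.3)/(2π×0.0412×12.5) = 0.09127 K/W
R_outer film = 1/(h_o·2πr_oL) = 1/(7.67×2π×0.0743×12.5) = 0.02234 K/W
R_total = 0.1141 K/W
Q = ΔT/R_total = 213/0.1141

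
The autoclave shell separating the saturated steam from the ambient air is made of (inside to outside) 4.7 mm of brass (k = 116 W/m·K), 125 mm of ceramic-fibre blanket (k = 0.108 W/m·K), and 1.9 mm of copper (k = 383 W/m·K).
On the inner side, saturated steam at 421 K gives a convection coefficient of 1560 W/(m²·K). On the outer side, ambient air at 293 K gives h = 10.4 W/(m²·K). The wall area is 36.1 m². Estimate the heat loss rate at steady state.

Q ≈ 3680 W

Thermal resistances in series:
R_inner film = 1/(h_i·A) = 1/(1560×36.1) = 1.776×10^-5 K/W
R_brass = L/(kA) = 0.0047/(116×36.1) = 1.122×10^-6 K/W
R_ceramic-fibre blanket = L/(kA) = 0.125/(0.108×36.1) = 0.03206 K/W
R_copper = L/(kA) = 0.0019/(383×36.1) = 1.374×10^-7 K/W
R_outer film = 1/(h_o·A) = 1/(10.4×36.1) = 0.002664 K/W
R_total = 0.03474 K/W
Q = ΔT / R_total = 128 / 0.03474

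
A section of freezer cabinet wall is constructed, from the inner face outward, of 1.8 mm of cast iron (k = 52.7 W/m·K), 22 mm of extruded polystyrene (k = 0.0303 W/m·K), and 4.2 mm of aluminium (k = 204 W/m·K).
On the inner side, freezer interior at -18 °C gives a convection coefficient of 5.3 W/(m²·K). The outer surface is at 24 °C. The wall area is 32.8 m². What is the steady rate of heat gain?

Series thermal resistances:
R_inner film = 1/(h_i·A) = 1/(5.3×32.8) = 0.005752 K/W
R_cast iron = L/(kA) = 0.0018/(52.7×32.8) = 1.041×10^-6 K/W
R_extruded polystyrene = L/(kA) = 0.022/(0.0303×32.8) = 0.02214 K/W
R_aluminium = L/(kA) = 0.0042/(204×32.8) = 6.277×10^-7 K/W
R_total = 0.02789 K/W
Q = ΔT / R_total = 42 / 0.02789

Q ≈ 1510 W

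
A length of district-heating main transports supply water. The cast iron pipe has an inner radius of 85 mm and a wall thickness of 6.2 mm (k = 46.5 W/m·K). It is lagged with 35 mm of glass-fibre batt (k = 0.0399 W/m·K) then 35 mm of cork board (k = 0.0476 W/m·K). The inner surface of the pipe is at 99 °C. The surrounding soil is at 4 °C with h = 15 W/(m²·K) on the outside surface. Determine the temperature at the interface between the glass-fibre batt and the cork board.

T ≈ 42.5 °C

Cylindrical conduction, so R = ln(r₂/r₁)/(2πkL) per layer, in series:
R_cast iron pipe wall = ln(91.2/85)/(2π×46.5×1) = 2.41×10^-4 K/W
R_glass-fibre batt = ln(126.2/91.2)/(2π×0.0399×1) = 1.296 K/W
R_cork board = ln(161.2/126.2)/(2π×0.0476×1) = 0.8184 K/W
R_outer film = 1/(h_o·2πr_oL) = 1/(15×2π×0.1612×1) = 0.06582 K/W
R_total = 2.18 K/W
Q = ΔT/R_total = 95/2.18
Q = 43.6 W/m
T_interface = T_inner − Q·ΣR(inner→interface) = 99 − 43.6×1.296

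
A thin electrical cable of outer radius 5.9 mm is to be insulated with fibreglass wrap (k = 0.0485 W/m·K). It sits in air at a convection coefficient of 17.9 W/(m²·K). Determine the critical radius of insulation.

For a cylinder r_cr = k/h = 0.0485/17.9
r_cr = 2.71 mm; since the bare radius (5.9 mm) is above r_cr, any added insulation will reduce heat loss.

r_cr ≈ 2.71 mm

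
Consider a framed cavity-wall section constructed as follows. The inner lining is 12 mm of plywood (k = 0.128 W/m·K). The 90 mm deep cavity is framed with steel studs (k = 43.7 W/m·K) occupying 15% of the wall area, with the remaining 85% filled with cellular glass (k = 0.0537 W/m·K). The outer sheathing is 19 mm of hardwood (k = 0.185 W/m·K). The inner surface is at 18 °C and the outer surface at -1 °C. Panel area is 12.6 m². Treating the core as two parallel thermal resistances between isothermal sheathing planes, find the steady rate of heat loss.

Sheathing layers in series; stud and cavity paths in parallel between them.
R_inner = 0.012/(0.128×12.6) = 0.00744 K/W
R_stud  = 0.09/(43.7×0.15×12.6) = 0.00109 K/W
R_cav   = 0.09/(0.0537×0.85×12.6) = 0.1565 K/W
1/R_core = 1/R_stud + 1/R_cav → R_core = 0.001082 K/W
R_outer = 0.019/(0.185×12.6) = 0.008151 K/W
R_total = 0.01667 K/W
Q = ΔT/R_total = 19/0.01667

Q ≈ 1140 W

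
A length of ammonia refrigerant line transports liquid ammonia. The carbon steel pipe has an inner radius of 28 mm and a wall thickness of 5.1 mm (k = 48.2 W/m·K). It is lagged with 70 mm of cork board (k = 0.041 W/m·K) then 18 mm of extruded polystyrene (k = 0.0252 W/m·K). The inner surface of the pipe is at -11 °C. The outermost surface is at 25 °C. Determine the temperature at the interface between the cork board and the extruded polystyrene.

For a radial system each layer contributes R = ln(r_out/r_in)/(2πkL); films add R = 1/(hA).
R_carbon steel pipe wall = ln(33.1/28)/(2π×48.2×1) = 5.525×10^-4 K/W
R_cork board = ln(103.1/33.1)/(2π×0.041×1) = 4.41 K/W
R_extruded polystyrene = ln(121.1/103.1)/(2π×0.0252×1) = 1.016 K/W
R_total = 5.427 K/W
Q = ΔT/R_total = 36/5.427
Q = 6.63 W/m
T_interface = T_inner + Q·ΣR(inner→interface) = -11 + 6.63×4.411

T ≈ 18.3 °C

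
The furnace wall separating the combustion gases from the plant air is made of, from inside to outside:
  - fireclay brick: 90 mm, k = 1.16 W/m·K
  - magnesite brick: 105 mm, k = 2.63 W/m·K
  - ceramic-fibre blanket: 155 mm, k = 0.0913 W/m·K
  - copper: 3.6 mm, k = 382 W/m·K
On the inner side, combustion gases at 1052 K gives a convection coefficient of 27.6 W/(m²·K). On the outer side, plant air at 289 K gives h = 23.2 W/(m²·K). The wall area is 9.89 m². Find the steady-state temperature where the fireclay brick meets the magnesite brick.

T ≈ 1010 K

Series thermal resistances:
R_inner film = 1/(h_i·A) = 1/(27.6×9.89) = 0.003663 K/W
R_fireclay brick = L/(kA) = 0.09/(1.16×9.89) = 0.007845 K/W
R_magnesite brick = L/(kA) = 0.105/(2.63×9.89) = 0.004037 K/W
R_ceramic-fibre blanket = L/(kA) = 0.155/(0.0913×9.89) = 0.1717 K/W
R_copper = L/(kA) = 0.0036/(382×9.89) = 9.529×10^-7 K/W
R_outer film = 1/(h_o·A) = 1/(23.2×9.89) = 0.004358 K/W
R_total = 0.1916 K/W;  Q = ΔT/R_total = 763/0.1916 = 3983 W
T_interface = T_inner − Q·ΣR(inner→interface) = 1052 − 3980×0.01151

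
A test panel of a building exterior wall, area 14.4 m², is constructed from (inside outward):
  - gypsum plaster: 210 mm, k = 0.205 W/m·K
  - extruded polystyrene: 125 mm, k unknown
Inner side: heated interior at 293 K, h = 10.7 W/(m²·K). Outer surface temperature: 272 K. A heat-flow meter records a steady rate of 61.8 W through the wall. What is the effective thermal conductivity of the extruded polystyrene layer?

Model the wall as resistances in series:
R_inner film = 1/(h_i·A) = 1/(10.7×14.4) = 0.00649 K/W
R_gypsum plaster = L/(kA) = 0.21/(0.205×14.4) = 0.07114 K/W
Sum of known resistances R_other = 0.07763 K/W
Total R = ΔT/Q = 21/61.8 = 0.3398 K/W
R_extruded polystyrene = R_total − R_other = 0.2622 K/W
k = L/(R·A) = 0.125/(0.2622×14.4)

k ≈ 0.0331 W/(m·K)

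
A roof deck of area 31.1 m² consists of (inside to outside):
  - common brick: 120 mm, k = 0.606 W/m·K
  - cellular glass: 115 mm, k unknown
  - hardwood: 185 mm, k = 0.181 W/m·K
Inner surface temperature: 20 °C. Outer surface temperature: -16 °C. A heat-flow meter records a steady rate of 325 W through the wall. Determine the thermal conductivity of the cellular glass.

Series thermal resistances:
R_common brick = L/(kA) = 0.12/(0.606×31.1) = 0.006367 K/W
R_hardwood = L/(kA) = 0.185/(0.181×31.1) = 0.03286 K/W
Sum of known resistances R_other = 0.03923 K/W
Total R = ΔT/Q = 36/325 = 0.1108 K/W
R_cellular glass = R_total − R_other = 0.07154 K/W
k = L/(R·A) = 0.115/(0.07154×31.1)

k ≈ 0.0517 W/(m·K)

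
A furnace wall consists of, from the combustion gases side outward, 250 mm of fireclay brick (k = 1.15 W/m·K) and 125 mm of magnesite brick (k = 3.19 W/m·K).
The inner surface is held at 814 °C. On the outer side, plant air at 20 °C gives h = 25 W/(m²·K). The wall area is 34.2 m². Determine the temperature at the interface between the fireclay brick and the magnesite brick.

Series thermal resistances:
R_fireclay brick = L/(kA) = 0.25/(1.15×34.2) = 0.006356 K/W
R_magnesite brick = L/(kA) = 0.125/(3.19×34.2) = 0.001146 K/W
R_outer film = 1/(h_o·A) = 1/(25×34.2) = 0.00117 K/W
R_total = 0.008672 K/W;  Q = ΔT/R_total = 794/0.008672 = 91560 W
T_interface = T_inner − Q·ΣR(inner→interface) = 814 − 91600×0.006356

T ≈ 232 °C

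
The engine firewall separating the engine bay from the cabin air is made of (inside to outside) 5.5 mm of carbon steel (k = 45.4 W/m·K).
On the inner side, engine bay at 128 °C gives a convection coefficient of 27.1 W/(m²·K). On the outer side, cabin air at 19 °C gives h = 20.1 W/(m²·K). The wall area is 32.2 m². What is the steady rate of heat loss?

Treating each layer as a thermal resistance in series:
R_inner film = 1/(h_i·A) = 1/(27.1×32.2) = 0.001146 K/W
R_carbon steel = L/(kA) = 0.0055/(45.4×32.2) = 3.762×10^-6 K/W
R_outer film = 1/(h_o·A) = 1/(20.1×32.2) = 0.001545 K/W
R_total = 0.002695 K/W
Q = ΔT / R_total = 109 / 0.002695

Q ≈ 40400 W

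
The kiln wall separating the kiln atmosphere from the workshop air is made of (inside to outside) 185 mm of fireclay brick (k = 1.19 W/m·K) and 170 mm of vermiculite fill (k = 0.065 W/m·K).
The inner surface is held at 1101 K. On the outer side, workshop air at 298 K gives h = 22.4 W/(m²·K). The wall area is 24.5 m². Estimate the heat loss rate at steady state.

Using the resistance-network approach (series):
R_fireclay brick = L/(kA) = 0.185/(1.19×24.5) = 0.006345 K/W
R_vermiculite fill = L/(kA) = 0.17/(0.065×24.5) = 0.1068 K/W
R_outer film = 1/(h_o·A) = 1/(22.4×24.5) = 0.001822 K/W
R_total = 0.1149 K/W
Q = ΔT / R_total = 803 / 0.1149

Q ≈ 6990 W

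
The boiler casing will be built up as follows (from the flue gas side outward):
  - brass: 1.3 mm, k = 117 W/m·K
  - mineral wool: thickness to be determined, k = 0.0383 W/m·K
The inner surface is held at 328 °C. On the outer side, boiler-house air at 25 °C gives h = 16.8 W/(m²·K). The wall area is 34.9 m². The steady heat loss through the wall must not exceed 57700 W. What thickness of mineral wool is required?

Series thermal resistances:
R_brass = L/(kA) = 0.0013/(117×34.9) = 3.184×10^-7 K/W
R_outer film = 1/(h_o·A) = 1/(16.8×34.9) = 0.001706 K/W
Sum of the known resistances R_other = 0.001706 K/W
Required total resistance R_tot = ΔT/Q_allow = 303/57700 = 0.005251 K/W
R_mineral wool = R_tot − R_other = 0.003545 K/W
L = R·k·A = 0.003545×0.0383×34.9

L ≈ 4.74 mm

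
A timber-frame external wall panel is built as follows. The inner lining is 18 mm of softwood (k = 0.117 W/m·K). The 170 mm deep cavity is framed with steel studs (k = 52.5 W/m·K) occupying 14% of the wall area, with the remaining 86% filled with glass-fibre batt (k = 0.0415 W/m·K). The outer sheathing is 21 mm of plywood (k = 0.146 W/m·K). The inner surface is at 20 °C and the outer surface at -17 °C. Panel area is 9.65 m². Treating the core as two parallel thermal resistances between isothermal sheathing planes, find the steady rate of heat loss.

Sheathing layers in series; stud and cavity paths in parallel between them.
R_inner = 0.018/(0.117×9.65) = 0.01594 K/W
R_stud  = 0.17/(52.5×0.14×9.65) = 0.002397 K/W
R_cav   = 0.17/(0.0415×0.86×9.65) = 0.4936 K/W
1/R_core = 1/R_stud + 1/R_cav → R_core = 0.002385 K/W
R_outer = 0.021/(0.146×9.65) = 0.01491 K/W
R_total = 0.03323 K/W
Q = ΔT/R_total = 37/0.03323

Q ≈ 1110 W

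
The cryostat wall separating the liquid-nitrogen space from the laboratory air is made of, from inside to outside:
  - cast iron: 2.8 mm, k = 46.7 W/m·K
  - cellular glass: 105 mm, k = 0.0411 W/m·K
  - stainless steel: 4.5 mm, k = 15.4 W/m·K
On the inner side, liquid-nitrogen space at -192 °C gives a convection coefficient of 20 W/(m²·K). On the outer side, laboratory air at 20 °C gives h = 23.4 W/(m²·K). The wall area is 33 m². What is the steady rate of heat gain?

Q ≈ 2640 W

Series thermal resistances:
R_inner film = 1/(h_i·A) = 1/(20×33) = 0.001515 K/W
R_cast iron = L/(kA) = 0.0028/(46.7×33) = 1.817×10^-6 K/W
R_cellular glass = L/(kA) = 0.105/(0.0411×33) = 0.07742 K/W
R_stainless steel = L/(kA) = 0.0045/(15.4×33) = 8.855×10^-6 K/W
R_outer film = 1/(h_o·A) = 1/(23.4×33) = 0.001295 K/W
R_total = 0.08024 K/W
Q = ΔT / R_total = 212 / 0.08024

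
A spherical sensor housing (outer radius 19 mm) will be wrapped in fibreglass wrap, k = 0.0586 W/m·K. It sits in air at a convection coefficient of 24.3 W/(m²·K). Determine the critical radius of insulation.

For a sphere r_cr = 2k/h = 2×0.0586/24.3
r_cr = 4.82 mm; since the bare radius (19 mm) is above r_cr, any added insulation will reduce heat loss.

r_cr ≈ 4.82 mm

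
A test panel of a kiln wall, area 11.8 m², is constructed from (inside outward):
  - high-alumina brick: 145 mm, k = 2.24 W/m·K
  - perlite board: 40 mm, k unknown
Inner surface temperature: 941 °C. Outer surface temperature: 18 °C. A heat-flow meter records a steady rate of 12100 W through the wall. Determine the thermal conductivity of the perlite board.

k ≈ 0.0479 W/(m·K)

Thermal resistances in series:
R_high-alumina brick = L/(kA) = 0.145/(2.24×11.8) = 0.005486 K/W
Sum of known resistances R_other = 0.005486 K/W
Total R = ΔT/Q = 923/12100 = 0.07628 K/W
R_perlite board = R_total − R_other = 0.0708 K/W
k = L/(R·A) = 0.04/(0.0708×11.8)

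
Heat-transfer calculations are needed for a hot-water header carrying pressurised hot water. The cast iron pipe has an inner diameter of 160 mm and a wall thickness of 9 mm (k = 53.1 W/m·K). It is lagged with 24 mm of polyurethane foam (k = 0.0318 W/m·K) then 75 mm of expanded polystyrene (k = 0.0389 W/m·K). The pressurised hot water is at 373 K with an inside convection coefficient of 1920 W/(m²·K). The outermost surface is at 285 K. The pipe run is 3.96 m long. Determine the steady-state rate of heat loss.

Cylindrical conduction, so R = ln(r₂/r₁)/(2πkL) per layer, in series:
R_inner film = 1/(h_i·2πr₁L) = 1/(1920×2π×0.08×3.96) = 2.617×10^-4 K/W
R_cast iron pipe wall = ln(89/80)/(2π×53.1×3.96) = 8.069×10^-5 K/W
R_polyurethane foam = ln(113/89)/(2π×0.0318×3.96) = 0.3017 K/W
R_expanded polystyrene = ln(188/113)/(2π×0.0389×3.96) = 0.5259 K/W
R_total = 0.828 K/W
Q = ΔT/R_total = 88/0.828

Q ≈ 106 W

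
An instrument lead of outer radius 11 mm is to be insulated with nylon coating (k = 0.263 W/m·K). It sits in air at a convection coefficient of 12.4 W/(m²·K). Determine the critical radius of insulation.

r_cr ≈ 21.2 mm

For a cylinder r_cr = k/h = 0.263/12.4
r_cr = 21.2 mm; since the bare radius (11 mm) is below r_cr, adding a thin layer of insulation will *increase* heat loss.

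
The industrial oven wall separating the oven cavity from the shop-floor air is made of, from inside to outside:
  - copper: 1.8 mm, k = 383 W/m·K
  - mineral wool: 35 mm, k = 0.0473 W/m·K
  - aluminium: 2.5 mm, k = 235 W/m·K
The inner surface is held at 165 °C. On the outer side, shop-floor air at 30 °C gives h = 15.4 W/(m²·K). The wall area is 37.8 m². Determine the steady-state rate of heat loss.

Treating each layer as a thermal resistance in series:
R_copper = L/(kA) = 0.0018/(383×37.8) = 1.243×10^-7 K/W
R_mineral wool = L/(kA) = 0.035/(0.0473×37.8) = 0.01958 K/W
R_aluminium = L/(kA) = 0.0025/(235×37.8) = 2.814×10^-7 K/W
R_outer film = 1/(h_o·A) = 1/(15.4×37.8) = 0.001718 K/W
R_total = 0.02129 K/W
Q = ΔT / R_total = 135 / 0.02129

Q ≈ 6340 W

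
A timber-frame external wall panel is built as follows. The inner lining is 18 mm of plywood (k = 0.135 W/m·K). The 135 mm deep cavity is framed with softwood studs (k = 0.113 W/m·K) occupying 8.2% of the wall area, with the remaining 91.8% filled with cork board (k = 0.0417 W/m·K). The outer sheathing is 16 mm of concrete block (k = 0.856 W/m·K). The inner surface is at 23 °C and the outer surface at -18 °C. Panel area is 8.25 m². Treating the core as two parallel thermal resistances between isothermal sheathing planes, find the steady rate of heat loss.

Sheathing layers in series; stud and cavity paths in parallel between them.
R_inner = 0.018/(0.135×8.25) = 0.01616 K/W
R_stud  = 0.135/(0.113×0.082×8.25) = 1.766 K/W
R_cav   = 0.135/(0.0417×0.918×8.25) = 0.4275 K/W
1/R_core = 1/R_stud + 1/R_cav → R_core = 0.3442 K/W
R_outer = 0.016/(0.856×8.25) = 0.002266 K/W
R_total = 0.3626 K/W
Q = ΔT/R_total = 41/0.3626

Q ≈ 113 W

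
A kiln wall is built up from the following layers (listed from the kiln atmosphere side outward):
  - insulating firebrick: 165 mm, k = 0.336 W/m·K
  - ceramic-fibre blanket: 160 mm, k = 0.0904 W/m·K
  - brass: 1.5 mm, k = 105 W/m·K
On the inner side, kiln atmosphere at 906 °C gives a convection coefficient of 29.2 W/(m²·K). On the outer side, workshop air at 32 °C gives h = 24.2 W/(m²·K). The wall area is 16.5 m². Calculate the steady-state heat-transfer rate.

Series thermal resistances:
R_inner film = 1/(h_i·A) = 1/(29.2×16.5) = 0.002076 K/W
R_insulating firebrick = L/(kA) = 0.165/(0.336×16.5) = 0.02976 K/W
R_ceramic-fibre blanket = L/(kA) = 0.16/(0.0904×16.5) = 0.1073 K/W
R_brass = L/(kA) = 0.0015/(105×16.5) = 8.658×10^-7 K/W
R_outer film = 1/(h_o·A) = 1/(24.2×16.5) = 0.002504 K/W
R_total = 0.1416 K/W
Q = ΔT / R_total = 874 / 0.1416

Q ≈ 6170 W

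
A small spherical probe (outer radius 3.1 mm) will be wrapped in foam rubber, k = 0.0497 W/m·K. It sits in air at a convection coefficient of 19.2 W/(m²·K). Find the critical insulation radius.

r_cr ≈ 5.18 mm

For a sphere r_cr = 2k/h = 2×0.0497/19.2
r_cr = 5.18 mm; since the bare radius (3.1 mm) is below r_cr, adding a thin layer of insulation will *increase* heat loss.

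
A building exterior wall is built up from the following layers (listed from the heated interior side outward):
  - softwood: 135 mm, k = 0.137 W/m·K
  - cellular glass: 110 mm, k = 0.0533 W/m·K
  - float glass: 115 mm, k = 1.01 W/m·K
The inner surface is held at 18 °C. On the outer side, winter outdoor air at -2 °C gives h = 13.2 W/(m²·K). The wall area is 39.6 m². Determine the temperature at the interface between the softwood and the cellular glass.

T ≈ 11.9 °C

Series thermal resistances:
R_softwood = L/(kA) = 0.135/(0.137×39.6) = 0.02488 K/W
R_cellular glass = L/(kA) = 0.11/(0.0533×39.6) = 0.05212 K/W
R_float glass = L/(kA) = 0.115/(1.01×39.6) = 0.002875 K/W
R_outer film = 1/(h_o·A) = 1/(13.2×39.6) = 0.001913 K/W
R_total = 0.08179 K/W;  Q = ΔT/R_total = 20/0.08179 = 244.5 W
T_interface = T_inner − Q·ΣR(inner→interface) = 18 − 245×0.02488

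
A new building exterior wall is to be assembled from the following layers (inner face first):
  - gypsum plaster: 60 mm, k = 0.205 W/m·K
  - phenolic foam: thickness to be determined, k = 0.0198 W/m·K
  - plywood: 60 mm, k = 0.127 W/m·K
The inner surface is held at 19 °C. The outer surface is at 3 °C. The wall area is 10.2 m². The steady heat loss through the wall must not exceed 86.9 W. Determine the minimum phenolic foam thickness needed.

Using the resistance-network approach (series):
R_gypsum plaster = L/(kA) = 0.06/(0.205×10.2) = 0.02869 K/W
R_plywood = L/(kA) = 0.06/(0.127×10.2) = 0.04632 K/W
Sum of the known resistances R_other = 0.07501 K/W
Required total resistance R_tot = ΔT/Q_allow = 16/86.9 = 0.1841 K/W
R_phenolic foam = R_tot − R_other = 0.1091 K/W
L = R·k·A = 0.1091×0.0198×10.2

L ≈ 22 mm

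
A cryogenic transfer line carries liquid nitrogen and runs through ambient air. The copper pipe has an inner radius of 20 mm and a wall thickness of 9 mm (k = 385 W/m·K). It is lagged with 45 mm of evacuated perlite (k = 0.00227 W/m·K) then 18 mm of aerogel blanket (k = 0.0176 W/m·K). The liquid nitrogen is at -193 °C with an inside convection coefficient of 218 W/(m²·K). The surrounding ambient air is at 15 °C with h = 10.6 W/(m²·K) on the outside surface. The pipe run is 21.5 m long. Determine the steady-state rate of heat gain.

Cylindrical conduction, so R = ln(r₂/r₁)/(2πkL) per layer, in series:
R_inner film = 1/(h_i·2πr₁L) = 1/(218×2π×0.02×21.5) = 0.001698 K/W
R_copper pipe wall = ln(29/20)/(2π×385×21.5) = 7.144×10^-6 K/W
R_evacuated perlite = ln(74/29)/(2π×0.00227×21.5) = 3.055 K/W
R_aerogel blanket = ln(92/74)/(2π×0.0176×21.5) = 0.09157 K/W
R_outer film = 1/(h_o·2πr_oL) = 1/(10.6×2π×0.092×21.5) = 0.007591 K/W
R_total = 3.156 K/W
Q = ΔT/R_total = 208/3.156

Q ≈ 65.9 W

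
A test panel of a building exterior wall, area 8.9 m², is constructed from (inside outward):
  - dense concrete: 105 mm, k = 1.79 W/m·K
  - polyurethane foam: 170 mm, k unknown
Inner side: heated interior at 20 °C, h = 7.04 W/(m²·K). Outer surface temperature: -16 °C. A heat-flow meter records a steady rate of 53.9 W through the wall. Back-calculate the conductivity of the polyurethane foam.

k ≈ 0.0296 W/(m·K)

Thermal resistances in series:
R_inner film = 1/(h_i·A) = 1/(7.04×8.9) = 0.01596 K/W
R_dense concrete = L/(kA) = 0.105/(1.79×8.9) = 0.006591 K/W
Sum of known resistances R_other = 0.02255 K/W
Total R = ΔT/Q = 36/53.9 = 0.6679 K/W
R_polyurethane foam = R_total − R_other = 0.6454 K/W
k = L/(R·A) = 0.17/(0.6454×8.9)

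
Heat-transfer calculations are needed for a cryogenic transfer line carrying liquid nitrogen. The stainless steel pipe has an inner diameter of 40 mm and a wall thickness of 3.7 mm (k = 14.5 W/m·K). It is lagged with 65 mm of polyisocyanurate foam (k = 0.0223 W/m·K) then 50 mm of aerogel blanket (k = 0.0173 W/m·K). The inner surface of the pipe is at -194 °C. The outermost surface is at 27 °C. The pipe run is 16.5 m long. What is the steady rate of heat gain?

Cylindrical conduction, so R = ln(r₂/r₁)/(2πkL) per layer, in series:
R_stainless steel pipe wall = ln(23.7/20)/(2π×14.5×16.5) = 1.129×10^-4 K/W
R_polyisocyanurate foam = ln(88.7/23.7)/(2π×0.0223×16.5) = 0.5709 K/W
R_aerogel blanket = ln(138.7/88.7)/(2π×0.0173×16.5) = 0.2493 K/W
R_total = 0.8202 K/W
Q = ΔT/R_total = 221/0.8202

Q ≈ 269 W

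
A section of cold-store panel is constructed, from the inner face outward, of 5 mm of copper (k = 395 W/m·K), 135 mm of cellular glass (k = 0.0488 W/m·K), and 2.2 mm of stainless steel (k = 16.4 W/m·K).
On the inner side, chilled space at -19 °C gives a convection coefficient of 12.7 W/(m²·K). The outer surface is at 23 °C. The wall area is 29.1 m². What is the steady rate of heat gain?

Q ≈ 430 W

Series thermal resistances:
R_inner film = 1/(h_i·A) = 1/(12.7×29.1) = 0.002706 K/W
R_copper = L/(kA) = 0.005/(395×29.1) = 4.35×10^-7 K/W
R_cellular glass = L/(kA) = 0.135/(0.0488×29.1) = 0.09507 K/W
R_stainless steel = L/(kA) = 0.0022/(16.4×29.1) = 4.61×10^-6 K/W
R_total = 0.09778 K/W
Q = ΔT / R_total = 42 / 0.09778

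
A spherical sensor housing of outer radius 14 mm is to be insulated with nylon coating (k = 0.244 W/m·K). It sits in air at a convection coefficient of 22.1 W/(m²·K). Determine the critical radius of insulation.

For a sphere r_cr = 2k/h = 2×0.244/22.1
r_cr = 22.1 mm; since the bare radius (14 mm) is below r_cr, adding a thin layer of insulation will *increase* heat loss.

r_cr ≈ 22.1 mm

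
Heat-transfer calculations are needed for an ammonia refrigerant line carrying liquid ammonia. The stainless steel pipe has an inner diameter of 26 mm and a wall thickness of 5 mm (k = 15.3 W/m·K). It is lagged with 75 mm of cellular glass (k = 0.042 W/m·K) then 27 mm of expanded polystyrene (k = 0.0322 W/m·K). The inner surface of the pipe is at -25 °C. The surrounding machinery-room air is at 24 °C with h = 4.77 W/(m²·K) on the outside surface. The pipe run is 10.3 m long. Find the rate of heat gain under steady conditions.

Q ≈ 65 W

Per-layer cylindrical resistances, series-summed:
R_stainless steel pipe wall = ln(18/13)/(2π×15.3×10.3) = 3.287×10^-4 K/W
R_cellular glass = ln(93/18)/(2π×0.042×10.3) = 0.6042 K/W
R_expanded polystyrene = ln(120/93)/(2π×0.0322×10.3) = 0.1223 K/W
R_outer film = 1/(h_o·2πr_oL) = 1/(4.77×2π×0.12×10.3) = 0.02699 K/W
R_total = 0.7538 K/W
Q = ΔT/R_total = 49/0.7538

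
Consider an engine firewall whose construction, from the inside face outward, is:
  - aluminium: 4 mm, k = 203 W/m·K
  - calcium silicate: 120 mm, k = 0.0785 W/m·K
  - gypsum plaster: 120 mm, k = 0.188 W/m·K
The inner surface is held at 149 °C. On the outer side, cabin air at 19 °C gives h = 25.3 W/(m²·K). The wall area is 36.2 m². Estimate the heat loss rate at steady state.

Q ≈ 2130 W

Thermal resistances in series:
R_aluminium = L/(kA) = 0.004/(203×36.2) = 5.443×10^-7 K/W
R_calcium silicate = L/(kA) = 0.12/(0.0785×36.2) = 0.04223 K/W
R_gypsum plaster = L/(kA) = 0.12/(0.188×36.2) = 0.01763 K/W
R_outer film = 1/(h_o·A) = 1/(25.3×36.2) = 0.001092 K/W
R_total = 0.06095 K/W
Q = ΔT / R_total = 130 / 0.06095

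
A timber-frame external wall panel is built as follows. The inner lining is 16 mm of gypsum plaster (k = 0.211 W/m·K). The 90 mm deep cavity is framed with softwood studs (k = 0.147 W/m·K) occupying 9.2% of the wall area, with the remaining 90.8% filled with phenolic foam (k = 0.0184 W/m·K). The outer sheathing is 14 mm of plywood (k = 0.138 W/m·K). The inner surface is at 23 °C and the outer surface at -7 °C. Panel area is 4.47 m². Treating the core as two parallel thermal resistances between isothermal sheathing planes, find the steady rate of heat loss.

Q ≈ 42.5 W

Sheathing layers in series; stud and cavity paths in parallel between them.
R_inner = 0.016/(0.211×4.47) = 0.01696 K/W
R_stud  = 0.09/(0.147×0.092×4.47) = 1.489 K/W
R_cav   = 0.09/(0.0184×0.908×4.47) = 1.205 K/W
1/R_core = 1/R_stud + 1/R_cav → R_core = 0.666 K/W
R_outer = 0.014/(0.138×4.47) = 0.0227 K/W
R_total = 0.7057 K/W
Q = ΔT/R_total = 30/0.7057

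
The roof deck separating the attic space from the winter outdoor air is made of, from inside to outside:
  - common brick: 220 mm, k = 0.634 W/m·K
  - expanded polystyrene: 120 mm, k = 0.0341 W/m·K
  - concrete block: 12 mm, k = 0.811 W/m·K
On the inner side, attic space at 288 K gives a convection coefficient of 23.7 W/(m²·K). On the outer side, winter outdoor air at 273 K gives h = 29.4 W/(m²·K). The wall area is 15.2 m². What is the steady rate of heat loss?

Q ≈ 57.6 W

Thermal resistances in series:
R_inner film = 1/(h_i·A) = 1/(23.7×15.2) = 0.002776 K/W
R_common brick = L/(kA) = 0.22/(0.634×15.2) = 0.02283 K/W
R_expanded polystyrene = L/(kA) = 0.12/(0.0341×15.2) = 0.2315 K/W
R_concrete block = L/(kA) = 0.012/(0.811×15.2) = 9.735×10^-4 K/W
R_outer film = 1/(h_o·A) = 1/(29.4×15.2) = 0.002238 K/W
R_total = 0.2603 K/W
Q = ΔT / R_total = 15 / 0.2603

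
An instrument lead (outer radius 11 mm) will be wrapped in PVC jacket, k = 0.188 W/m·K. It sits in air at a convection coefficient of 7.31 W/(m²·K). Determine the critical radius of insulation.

r_cr ≈ 25.7 mm

For a cylinder r_cr = k/h = 0.188/7.31
r_cr = 25.7 mm; since the bare radius (11 mm) is below r_cr, adding a thin layer of insulation will *increase* heat loss.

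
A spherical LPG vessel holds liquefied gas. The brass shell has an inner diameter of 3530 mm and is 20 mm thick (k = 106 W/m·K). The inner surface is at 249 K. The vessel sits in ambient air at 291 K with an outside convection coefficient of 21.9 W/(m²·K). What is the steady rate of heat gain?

Q ≈ 36700 W

Spherical conduction: R = (1/r_in − 1/r_out)/(4πk) per layer; series-sum.
R_brass shell = (1/1.765 − 1/1.785)/(4π×106) = 4.766×10^-6 K/W
R_outer film = 1/(h·4πr_o²) = 1/(21.9×4π×1.785²) = 0.00114 K/W
R_total = 0.001145 K/W
Q = ΔT/R_total = 42/0.001145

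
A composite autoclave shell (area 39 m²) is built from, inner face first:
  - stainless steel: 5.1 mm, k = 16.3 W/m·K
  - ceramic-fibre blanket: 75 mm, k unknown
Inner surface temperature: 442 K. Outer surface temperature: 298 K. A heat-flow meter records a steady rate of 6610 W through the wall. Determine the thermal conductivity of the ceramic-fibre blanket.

Thermal resistances in series:
R_stainless steel = L/(kA) = 0.0051/(16.3×39) = 8.023×10^-6 K/W
Sum of known resistances R_other = 8.023×10^-6 K/W
Total R = ΔT/Q = 144/6610 = 0.02179 K/W
R_ceramic-fibre blanket = R_total − R_other = 0.02178 K/W
k = L/(R·A) = 0.075/(0.02178×39)

k ≈ 0.0883 W/(m·K)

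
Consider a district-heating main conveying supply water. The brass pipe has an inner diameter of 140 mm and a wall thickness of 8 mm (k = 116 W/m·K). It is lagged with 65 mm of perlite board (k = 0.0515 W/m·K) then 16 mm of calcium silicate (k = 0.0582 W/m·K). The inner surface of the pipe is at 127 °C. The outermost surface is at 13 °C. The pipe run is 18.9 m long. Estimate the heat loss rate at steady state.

Q ≈ 996 W

Radial resistances (cylindrical: R_cond = ln(r_o/r_i)/(2πkL), R_conv = 1/(h·2πrL)):
R_brass pipe wall = ln(78/70)/(2π×116×18.9) = 7.856×10^-6 K/W
R_perlite board = ln(143/78)/(2π×0.0515×18.9) = 0.09911 K/W
R_calcium silicate = ln(159/143)/(2π×0.0582×18.9) = 0.01535 K/W
R_total = 0.1145 K/W
Q = ΔT/R_total = 114/0.1145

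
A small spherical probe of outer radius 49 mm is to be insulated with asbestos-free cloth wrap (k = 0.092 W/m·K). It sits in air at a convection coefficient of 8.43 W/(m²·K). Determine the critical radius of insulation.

r_cr ≈ 21.8 mm

For a sphere r_cr = 2k/h = 2×0.092/8.43
r_cr = 21.8 mm; since the bare radius (49 mm) is above r_cr, any added insulation will reduce heat loss.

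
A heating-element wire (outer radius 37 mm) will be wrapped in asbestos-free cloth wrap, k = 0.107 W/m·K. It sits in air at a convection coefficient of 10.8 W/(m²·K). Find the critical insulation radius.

For a cylinder r_cr = k/h = 0.107/10.8
r_cr = 9.91 mm; since the bare radius (37 mm) is above r_cr, any added insulation will reduce heat loss.

r_cr ≈ 9.91 mm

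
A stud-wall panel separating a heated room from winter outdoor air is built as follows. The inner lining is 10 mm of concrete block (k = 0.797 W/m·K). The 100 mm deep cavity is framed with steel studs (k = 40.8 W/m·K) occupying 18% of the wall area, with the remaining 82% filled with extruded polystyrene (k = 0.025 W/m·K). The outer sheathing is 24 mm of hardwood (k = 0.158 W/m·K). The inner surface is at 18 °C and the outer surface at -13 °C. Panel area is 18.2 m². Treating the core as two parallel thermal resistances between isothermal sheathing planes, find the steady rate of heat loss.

Q ≈ 3170 W

Sheathing layers in series; stud and cavity paths in parallel between them.
R_inner = 0.01/(0.797×18.2) = 6.894×10^-4 K/W
R_stud  = 0.1/(40.8×0.18×18.2) = 7.482×10^-4 K/W
R_cav   = 0.1/(0.025×0.82×18.2) = 0.268 K/W
1/R_core = 1/R_stud + 1/R_cav → R_core = 7.461×10^-4 K/W
R_outer = 0.024/(0.158×18.2) = 0.008346 K/W
R_total = 0.009782 K/W
Q = ΔT/R_total = 31/0.009782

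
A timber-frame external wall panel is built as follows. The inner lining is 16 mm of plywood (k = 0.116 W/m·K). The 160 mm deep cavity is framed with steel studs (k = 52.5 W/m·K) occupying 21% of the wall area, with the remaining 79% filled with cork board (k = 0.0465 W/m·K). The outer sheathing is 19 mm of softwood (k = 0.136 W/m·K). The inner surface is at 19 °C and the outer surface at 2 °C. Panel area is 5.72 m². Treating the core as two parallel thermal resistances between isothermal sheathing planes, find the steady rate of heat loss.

Sheathing layers in series; stud and cavity paths in parallel between them.
R_inner = 0.016/(0.116×5.72) = 0.02411 K/W
R_stud  = 0.16/(52.5×0.21×5.72) = 0.002537 K/W
R_cav   = 0.16/(0.0465×0.79×5.72) = 0.7615 K/W
1/R_core = 1/R_stud + 1/R_cav → R_core = 0.002529 K/W
R_outer = 0.019/(0.136×5.72) = 0.02442 K/W
R_total = 0.05107 K/W
Q = ΔT/R_total = 17/0.05107

Q ≈ 333 W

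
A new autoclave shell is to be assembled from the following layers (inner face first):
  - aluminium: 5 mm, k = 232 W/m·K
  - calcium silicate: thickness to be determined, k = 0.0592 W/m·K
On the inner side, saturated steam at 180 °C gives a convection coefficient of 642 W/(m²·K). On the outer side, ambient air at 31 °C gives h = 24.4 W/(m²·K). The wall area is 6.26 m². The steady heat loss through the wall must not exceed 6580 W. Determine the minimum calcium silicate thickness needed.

L ≈ 5.87 mm

Thermal resistances in series:
R_inner film = 1/(h_i·A) = 1/(642×6.26) = 2.488×10^-4 K/W
R_aluminium = L/(kA) = 0.005/(232×6.26) = 3.443×10^-6 K/W
R_outer film = 1/(h_o·A) = 1/(24.4×6.26) = 0.006547 K/W
Sum of the known resistances R_other = 0.006799 K/W
Required total resistance R_tot = ΔT/Q_allow = 149/6580 = 0.02264 K/W
R_calcium silicate = R_tot − R_other = 0.01585 K/W
L = R·k·A = 0.01585×0.0592×6.26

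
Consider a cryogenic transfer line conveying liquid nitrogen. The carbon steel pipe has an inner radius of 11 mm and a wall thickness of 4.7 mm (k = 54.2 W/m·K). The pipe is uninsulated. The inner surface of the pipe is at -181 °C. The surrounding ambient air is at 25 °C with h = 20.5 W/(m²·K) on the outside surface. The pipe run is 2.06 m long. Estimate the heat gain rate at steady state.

Q ≈ 856 W

Per-layer cylindrical resistances, series-summed:
R_carbon steel pipe wall = ln(15.7/11)/(2π×54.2×2.06) = 5.071×10^-4 K/W
R_outer film = 1/(h_o·2πr_oL) = 1/(20.5×2π×0.0157×2.06) = 0.24 K/W
R_total = 0.2406 K/W
Q = ΔT/R_total = 206/0.2406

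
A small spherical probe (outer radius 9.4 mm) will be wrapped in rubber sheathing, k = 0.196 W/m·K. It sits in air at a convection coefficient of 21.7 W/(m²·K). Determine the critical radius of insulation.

r_cr ≈ 18.1 mm

For a sphere r_cr = 2k/h = 2×0.196/21.7
r_cr = 18.1 mm; since the bare radius (9.4 mm) is below r_cr, adding a thin layer of insulation will *increase* heat loss.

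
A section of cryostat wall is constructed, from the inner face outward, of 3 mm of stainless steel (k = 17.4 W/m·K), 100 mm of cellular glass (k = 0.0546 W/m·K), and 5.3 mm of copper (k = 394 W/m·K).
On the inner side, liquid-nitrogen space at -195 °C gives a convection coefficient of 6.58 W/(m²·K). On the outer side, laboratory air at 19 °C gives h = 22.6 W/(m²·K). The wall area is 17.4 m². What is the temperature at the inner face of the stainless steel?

Using the resistance-network approach (series):
R_inner film = 1/(h_i·A) = 1/(6.58×17.4) = 0.008734 K/W
R_stainless steel = L/(kA) = 0.003/(17.4×17.4) = 9.909×10^-6 K/W
R_cellular glass = L/(kA) = 0.1/(0.0546×17.4) = 0.1053 K/W
R_copper = L/(kA) = 0.0053/(394×17.4) = 7.731×10^-7 K/W
R_outer film = 1/(h_o·A) = 1/(22.6×17.4) = 0.002543 K/W
R_total = 0.1165 K/W;  Q = ΔT/R_total = 214/0.1165 = 1836 W
T_interface = T_inner + Q·ΣR(inner→interface) = -195 + 1840×0.008734

T ≈ -179 °C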